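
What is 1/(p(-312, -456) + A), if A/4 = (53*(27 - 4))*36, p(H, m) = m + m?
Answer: 1/174624 ≈ 5.7266e-6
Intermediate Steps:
p(H, m) = 2*m
A = 175536 (A = 4*((53*(27 - 4))*36) = 4*((53*23)*36) = 4*(1219*36) = 4*43884 = 175536)
1/(p(-312, -456) + A) = 1/(2*(-456) + 175536) = 1/(-912 + 175536) = 1/174624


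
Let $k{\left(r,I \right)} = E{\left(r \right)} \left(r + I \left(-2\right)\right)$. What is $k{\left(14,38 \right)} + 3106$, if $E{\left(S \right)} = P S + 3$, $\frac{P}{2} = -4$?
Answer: $9864$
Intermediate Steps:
$P = -8$ ($P = 2 \left(-4\right) = -8$)
$E{\left(S \right)} = 3 - 8 S$ ($E{\left(S \right)} = - 8 S + 3 = 3 - 8 S$)
$k{\left(r,I \right)} = \left(3 - 8 r\right) \left(r - 2 I\right)$ ($k{\left(r,I \right)} = \left(3 - 8 r\right) \left(r + I \left(-2\right)\right) = \left(3 - 8 r\right) \left(r - 2 I\right)$)
$k{\left(14,38 \right)} + 3106 = \left(-3 + 8 \cdot 14\right) \left(\left(-1\right) 14 + 2 \cdot 38\right) + 3106 = \left(-3 + 112\right) \left(-14 + 76\right) + 3106 = 109 \cdot 62 + 3106 = 6758 + 3106 = 9864$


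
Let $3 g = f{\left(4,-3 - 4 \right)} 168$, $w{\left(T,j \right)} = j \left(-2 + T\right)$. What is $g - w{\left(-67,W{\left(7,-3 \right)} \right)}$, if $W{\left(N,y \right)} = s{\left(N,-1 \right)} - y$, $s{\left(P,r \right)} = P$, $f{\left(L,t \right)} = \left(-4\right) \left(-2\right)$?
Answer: $1138$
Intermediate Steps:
$f{\left(L,t \right)} = 8$
$W{\left(N,y \right)} = N - y$
$g = 448$ ($g = \frac{8 \cdot 168}{3} = \frac{1}{3} \cdot 1344 = 448$)
$g - w{\left(-67,W{\left(7,-3 \right)} \right)} = 448 - \left(7 - -3\right) \left(-2 - 67\right) = 448 - \left(7 + 3\right) \left(-69\right) = 448 - 10 \left(-69\right) = 448 - -690 = 448 + 690 = 1138$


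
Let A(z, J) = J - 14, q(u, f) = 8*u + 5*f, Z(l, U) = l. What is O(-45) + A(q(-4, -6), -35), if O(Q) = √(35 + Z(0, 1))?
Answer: -49 + √35 ≈ -43.084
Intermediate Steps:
q(u, f) = 5*f + 8*u
A(z, J) = -14 + J
O(Q) = √35 (O(Q) = √(35 + 0) = √35)
O(-45) + A(q(-4, -6), -35) = √35 + (-14 - 35) = √35 - 49 = -49 + √35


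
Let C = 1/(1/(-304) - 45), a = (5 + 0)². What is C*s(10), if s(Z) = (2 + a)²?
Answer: -221616/13681 ≈ -16.199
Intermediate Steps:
a = 25 (a = 5² = 25)
C = -304/13681 (C = 1/(-1/304 - 45) = 1/(-13681/304) = -304/13681 ≈ -0.022221)
s(Z) = 729 (s(Z) = (2 + 25)² = 27² = 729)
C*s(10) = -304/13681*729 = -221616/13681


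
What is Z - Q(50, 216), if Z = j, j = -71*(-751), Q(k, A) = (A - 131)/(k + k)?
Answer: 1066403/20 ≈ 53320.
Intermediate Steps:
Q(k, A) = (-131 + A)/(2*k) (Q(k, A) = (-131 + A)/((2*k)) = (-131 + A)*(1/(2*k)) = (-131 + A)/(2*k))
j = 53321
Z = 53321
Z - Q(50, 216) = 53321 - (-131 + 216)/(2*50) = 53321 - 85/(2*50) = 53321 - 1*17/20 = 53321 - 17/20 = 1066403/20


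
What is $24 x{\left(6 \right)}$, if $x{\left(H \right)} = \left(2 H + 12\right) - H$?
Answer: $432$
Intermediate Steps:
$x{\left(H \right)} = 12 + H$ ($x{\left(H \right)} = \left(12 + 2 H\right) - H = 12 + H$)
$24 x{\left(6 \right)} = 24 \left(12 + 6\right) = 24 \cdot 18 = 432$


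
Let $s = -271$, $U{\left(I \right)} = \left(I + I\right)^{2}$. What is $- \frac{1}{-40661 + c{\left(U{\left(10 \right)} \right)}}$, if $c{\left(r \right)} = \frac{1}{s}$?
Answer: $\frac{271}{11019132} \approx 2.4594 \cdot 10^{-5}$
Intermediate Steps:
$U{\left(I \right)} = 4 I^{2}$ ($U{\left(I \right)} = \left(2 I\right)^{2} = 4 I^{2}$)
$c{\left(r \right)} = - \frac{1}{271}$ ($c{\left(r \right)} = \frac{1}{-271} = - \frac{1}{271}$)
$- \frac{1}{-40661 + c{\left(U{\left(10 \right)} \right)}} = - \frac{1}{-40661 - \frac{1}{271}} = - \frac{1}{- \frac{11019132}{271}} = \left(-1\right) \left(- \frac{271}{11019132}\right) = \frac{271}{11019132}$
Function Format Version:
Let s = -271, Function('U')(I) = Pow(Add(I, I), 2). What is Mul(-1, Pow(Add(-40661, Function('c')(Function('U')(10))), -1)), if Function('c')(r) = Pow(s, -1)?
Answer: Rational(271, 11019132) ≈ 2.4594e-5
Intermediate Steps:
Function('U')(I) = Mul(4, Pow(I, 2)) (Function('U')(I) = Pow(Mul(2, I), 2) = Mul(4, Pow(I, 2)))
Function('c')(r) = Rational(-1, 271) (Function('c')(r) = Pow(-271, -1) = Rational(-1, 271))
Mul(-1, Pow(Add(-40661, Function('c')(Function('U')(10))), -1)) = Mul(-1, Pow(Add(-40661, Rational(-1, 271)), -1)) = Mul(-1, Pow(Rational(-11019132, 271), -1)) = Mul(-1, Rational(-271, 11019132)) = Rational(271, 11019132)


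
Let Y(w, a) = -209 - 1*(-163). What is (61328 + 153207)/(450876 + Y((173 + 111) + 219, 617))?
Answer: 42907/90166 ≈ 0.47587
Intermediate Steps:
Y(w, a) = -46 (Y(w, a) = -209 + 163 = -46)
(61328 + 153207)/(450876 + Y((173 + 111) + 219, 617)) = (61328 + 153207)/(450876 - 46) = 214535/450830 = 214535*(1/450830) = 42907/90166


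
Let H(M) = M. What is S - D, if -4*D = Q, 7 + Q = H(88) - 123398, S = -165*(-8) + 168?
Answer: -117365/4 ≈ -29341.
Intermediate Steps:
S = 1488 (S = 1320 + 168 = 1488)
Q = -123317 (Q = -7 + (88 - 123398) = -7 - 123310 = -123317)
D = 123317/4 (D = -¼*(-123317) = 123317/4 ≈ 30829.)
S - D = 1488 - 1*123317/4 = 1488 - 123317/4 = -117365/4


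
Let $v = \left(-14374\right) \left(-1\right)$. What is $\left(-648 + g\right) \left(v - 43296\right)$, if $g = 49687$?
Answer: $-1418305958$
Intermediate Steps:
$v = 14374$
$\left(-648 + g\right) \left(v - 43296\right) = \left(-648 + 49687\right) \left(14374 - 43296\right) = 49039 \left(-28922\right) = -1418305958$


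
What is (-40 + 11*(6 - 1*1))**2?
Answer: 225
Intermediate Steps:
(-40 + 11*(6 - 1*1))**2 = (-40 + 11*(6 - 1))**2 = (-40 + 11*5)**2 = (-40 + 55)**2 = 15**2 = 225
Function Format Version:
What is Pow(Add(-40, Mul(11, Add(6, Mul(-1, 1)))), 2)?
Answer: 225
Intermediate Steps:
Pow(Add(-40, Mul(11, Add(6, Mul(-1, 1)))), 2) = Pow(Add(-40, Mul(11, Add(6, -1))), 2) = Pow(Add(-40, Mul(11, 5)), 2) = Pow(Add(-40, 55), 2) = Pow(15, 2) = 225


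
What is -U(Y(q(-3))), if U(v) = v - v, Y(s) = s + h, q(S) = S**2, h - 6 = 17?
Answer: 0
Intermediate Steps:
h = 23 (h = 6 + 17 = 23)
Y(s) = 23 + s (Y(s) = s + 23 = 23 + s)
U(v) = 0
-U(Y(q(-3))) = -1*0 = 0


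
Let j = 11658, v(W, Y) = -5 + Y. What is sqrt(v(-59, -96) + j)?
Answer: sqrt(11557) ≈ 107.50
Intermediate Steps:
sqrt(v(-59, -96) + j) = sqrt((-5 - 96) + 11658) = sqrt(-101 + 11658) = sqrt(11557)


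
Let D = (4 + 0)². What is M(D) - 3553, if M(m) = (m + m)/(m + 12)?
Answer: -24863/7 ≈ -3551.9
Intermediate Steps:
D = 16 (D = 4² = 16)
M(m) = 2*m/(12 + m) (M(m) = (2*m)/(12 + m) = 2*m/(12 + m))
M(D) - 3553 = 2*16/(12 + 16) - 3553 = 2*16/28 - 3553 = 2*16*(1/28) - 3553 = 8/7 - 3553 = -24863/7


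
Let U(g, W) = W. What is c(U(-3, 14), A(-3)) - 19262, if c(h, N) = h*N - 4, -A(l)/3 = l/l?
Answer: -19308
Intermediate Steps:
A(l) = -3 (A(l) = -3*l/l = -3*1 = -3)
c(h, N) = -4 + N*h (c(h, N) = N*h - 4 = -4 + N*h)
c(U(-3, 14), A(-3)) - 19262 = (-4 - 3*14) - 19262 = (-4 - 42) - 19262 = -46 - 19262 = -19308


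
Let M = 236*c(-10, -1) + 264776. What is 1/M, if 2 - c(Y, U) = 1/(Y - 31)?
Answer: 41/10875404 ≈ 3.7700e-6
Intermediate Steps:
c(Y, U) = 2 - 1/(-31 + Y) (c(Y, U) = 2 - 1/(Y - 31) = 2 - 1/(-31 + Y))
M = 10875404/41 (M = 236*((-63 + 2*(-10))/(-31 - 10)) + 264776 = 236*((-63 - 20)/(-41)) + 264776 = 236*(-1/41*(-83)) + 264776 = 236*(83/41) + 264776 = 19588/41 + 264776 = 10875404/41 ≈ 2.6525e+5)
1/M = 1/(10875404/41) = 41/10875404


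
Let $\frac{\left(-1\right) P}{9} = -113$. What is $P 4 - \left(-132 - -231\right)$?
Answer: $3969$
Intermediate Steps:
$P = 1017$ ($P = \left(-9\right) \left(-113\right) = 1017$)
$P 4 - \left(-132 - -231\right) = 1017 \cdot 4 - \left(-132 - -231\right) = 4068 - \left(-132 + 231\right) = 4068 - 99 = 3969$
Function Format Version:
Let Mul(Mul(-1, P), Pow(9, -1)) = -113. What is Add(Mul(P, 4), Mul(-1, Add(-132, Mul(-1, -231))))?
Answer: 3969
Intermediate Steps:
P = 1017 (P = Mul(-9, -113) = 1017)
Add(Mul(P, 4), Mul(-1, Add(-132, Mul(-1, -231)))) = Add(Mul(1017, 4), Mul(-1, Add(-132, Mul(-1, -231)))) = Add(4068, Mul(-1, Add(-132, 231))) = Add(4068, Mul(-1, 99)) = Add(4068, -99) = 3969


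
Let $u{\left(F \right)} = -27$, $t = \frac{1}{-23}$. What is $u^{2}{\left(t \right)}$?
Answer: $729$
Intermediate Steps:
$t = - \frac{1}{23} \approx -0.043478$
$u^{2}{\left(t \right)} = \left(-27\right)^{2} = 729$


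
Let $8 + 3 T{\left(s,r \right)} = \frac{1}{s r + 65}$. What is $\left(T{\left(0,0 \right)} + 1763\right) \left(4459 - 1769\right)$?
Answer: $\frac{61559036}{13} \approx 4.7353 \cdot 10^{6}$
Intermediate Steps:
$T{\left(s,r \right)} = - \frac{8}{3} + \frac{1}{3 \left(65 + r s\right)}$ ($T{\left(s,r \right)} = - \frac{8}{3} + \frac{1}{3 \left(s r + 65\right)} = - \frac{8}{3} + \frac{1}{3 \left(r s + 65\right)} = - \frac{8}{3} + \frac{1}{3 \left(65 + r s\right)}$)
$\left(T{\left(0,0 \right)} + 1763\right) \left(4459 - 1769\right) = \left(\frac{-519 - 0 \cdot 0}{3 \left(65 + 0 \cdot 0\right)} + 1763\right) \left(4459 - 1769\right) = \left(\frac{-519 + 0}{3 \left(65 + 0\right)} + 1763\right) 2690 = \left(\frac{1}{3} \cdot \frac{1}{65} \left(-519\right) + 1763\right) 2690 = \left(- \frac{173}{65} + 1763\right) 2690 = \frac{114422}{65} \cdot 2690 = \frac{61559036}{13}$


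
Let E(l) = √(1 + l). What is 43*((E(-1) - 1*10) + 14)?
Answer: 172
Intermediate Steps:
43*((E(-1) - 1*10) + 14) = 43*((√(1 - 1) - 1*10) + 14) = 43*((√0 - 10) + 14) = 43*((0 - 10) + 14) = 43*(-10 + 14) = 43*4 = 172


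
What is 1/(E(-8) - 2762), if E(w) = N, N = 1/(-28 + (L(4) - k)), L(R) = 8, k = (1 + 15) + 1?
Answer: -37/102195 ≈ -0.00036205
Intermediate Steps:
k = 17 (k = 16 + 1 = 17)
N = -1/37 (N = 1/(-28 + (8 - 1*17)) = 1/(-28 + (8 - 17)) = 1/(-28 - 9) = 1/(-37) = -1/37 ≈ -0.027027)
E(w) = -1/37
1/(E(-8) - 2762) = 1/(-1/37 - 2762) = 1/(-102195/37) = -37/102195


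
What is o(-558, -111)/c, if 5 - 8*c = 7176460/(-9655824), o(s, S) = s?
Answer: -10775899584/13863895 ≈ -777.26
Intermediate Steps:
c = 13863895/19311648 (c = 5/8 - 1794115/(2*(-9655824)) = 5/8 - 1794115*(-1)/(2*9655824) = 5/8 - 1/8*(-1794115/2413956) = 5/8 + 1794115/19311648 = 13863895/19311648 ≈ 0.71790)
o(-558, -111)/c = -558/13863895/19311648 = -558*19311648/13863895 = -10775899584/13863895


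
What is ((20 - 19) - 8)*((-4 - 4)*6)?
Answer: 336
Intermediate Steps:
((20 - 19) - 8)*((-4 - 4)*6) = (1 - 8)*(-8*6) = -7*(-48) = 336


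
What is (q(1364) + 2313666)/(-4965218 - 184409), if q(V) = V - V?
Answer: -2313666/5149627 ≈ -0.44929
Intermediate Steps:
q(V) = 0
(q(1364) + 2313666)/(-4965218 - 184409) = (0 + 2313666)/(-4965218 - 184409) = 2313666/(-5149627) = 2313666*(-1/5149627) = -2313666/5149627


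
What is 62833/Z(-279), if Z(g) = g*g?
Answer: 62833/77841 ≈ 0.80720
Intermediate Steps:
Z(g) = g²
62833/Z(-279) = 62833/((-279)²) = 62833/77841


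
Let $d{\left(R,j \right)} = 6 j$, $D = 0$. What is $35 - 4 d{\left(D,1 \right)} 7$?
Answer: $-5880$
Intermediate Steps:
$35 - 4 d{\left(D,1 \right)} 7 = 35 - 4 \cdot 6 \cdot 1 \cdot 7 = 35 \left(-4\right) 6 \cdot 7 = 35 \left(\left(-24\right) 7\right) = 35 \left(-168\right) = -5880$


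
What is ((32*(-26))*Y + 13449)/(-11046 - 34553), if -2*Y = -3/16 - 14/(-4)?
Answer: -14827/45599 ≈ -0.32516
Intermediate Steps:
Y = -53/32 (Y = -(-3/16 - 14/(-4))/2 = -(-3*1/16 - 14*(-1/4))/2 = -(-3/16 + 7/2)/2 = -1/2*53/16 = -53/32 ≈ -1.6563)
((32*(-26))*Y + 13449)/(-11046 - 34553) = ((32*(-26))*(-53/32) + 13449)/(-11046 - 34553) = (-832*(-53/32) + 13449)/(-45599) = (1378 + 13449)*(-1/45599) = 14827*(-1/45599) = -14827/45599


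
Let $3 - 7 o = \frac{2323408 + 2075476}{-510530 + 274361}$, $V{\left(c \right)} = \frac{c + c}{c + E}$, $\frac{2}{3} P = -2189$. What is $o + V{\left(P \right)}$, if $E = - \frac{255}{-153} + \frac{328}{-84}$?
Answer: $\frac{1160796081353}{228140907183} \approx 5.0881$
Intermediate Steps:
$P = - \frac{6567}{2}$ ($P = \frac{3}{2} \left(-2189\right) = - \frac{6567}{2} \approx -3283.5$)
$E = - \frac{47}{21}$ ($E = \left(-255\right) \left(- \frac{1}{153}\right) + 328 \left(- \frac{1}{84}\right) = \frac{5}{3} - \frac{82}{21} = - \frac{47}{21} \approx -2.2381$)
$V{\left(c \right)} = \frac{2 c}{- \frac{47}{21} + c}$ ($V{\left(c \right)} = \frac{c + c}{c - \frac{47}{21}} = \frac{2 c}{- \frac{47}{21} + c}$)
$o = \frac{5107391}{1653183}$ ($o = \frac{3}{7} - \frac{\left(2323408 + 2075476\right) \frac{1}{-510530 + 274361}}{7} = \frac{3}{7} - \frac{4398884 \frac{1}{-236169}}{7} = \frac{3}{7} - \frac{4398884 \left(- \frac{1}{236169}\right)}{7} = \frac{3}{7} - - \frac{628412}{236169} = \frac{3}{7} + \frac{628412}{236169} = \frac{5107391}{1653183} \approx 3.0894$)
$o + V{\left(P \right)} = \frac{5107391}{1653183} + 42 \left(- \frac{6567}{2}\right) \frac{1}{-47 + 21 \left(- \frac{6567}{2}\right)} = \frac{5107391}{1653183} + 42 \left(- \frac{6567}{2}\right) \frac{1}{-47 - \frac{137907}{2}} = \frac{5107391}{1653183} + 42 \left(- \frac{6567}{2}\right) \frac{1}{- \frac{138001}{2}} = \frac{5107391}{1653183} + 42 \left(- \frac{6567}{2}\right) \left(- \frac{2}{138001}\right) = \frac{5107391}{1653183} + \frac{275814}{138001} = \frac{1160796081353}{228140907183}$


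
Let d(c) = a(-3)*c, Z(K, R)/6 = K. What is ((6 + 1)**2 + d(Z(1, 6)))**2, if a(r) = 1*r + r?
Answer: 169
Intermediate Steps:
Z(K, R) = 6*K
a(r) = 2*r (a(r) = r + r = 2*r)
d(c) = -6*c (d(c) = (2*(-3))*c = -6*c)
((6 + 1)**2 + d(Z(1, 6)))**2 = ((6 + 1)**2 - 36)**2 = (7**2 - 6*6)**2 = (49 - 36)**2 = 13**2 = 169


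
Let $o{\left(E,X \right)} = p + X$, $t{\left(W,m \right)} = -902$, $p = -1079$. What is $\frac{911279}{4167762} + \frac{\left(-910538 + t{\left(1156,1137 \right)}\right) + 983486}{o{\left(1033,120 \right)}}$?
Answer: $- \frac{299396664491}{3996883758} \approx -74.907$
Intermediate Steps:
$o{\left(E,X \right)} = -1079 + X$
$\frac{911279}{4167762} + \frac{\left(-910538 + t{\left(1156,1137 \right)}\right) + 983486}{o{\left(1033,120 \right)}} = \frac{911279}{4167762} + \frac{\left(-910538 - 902\right) + 983486}{-1079 + 120} = 911279 \cdot \frac{1}{4167762} + \frac{-911440 + 983486}{-959} = \frac{911279}{4167762} + 72046 \left(- \frac{1}{959}\right) = \frac{911279}{4167762} - \frac{72046}{959} = - \frac{299396664491}{3996883758}$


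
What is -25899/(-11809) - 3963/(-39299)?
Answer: 1064603868/464081891 ≈ 2.2940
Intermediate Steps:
-25899/(-11809) - 3963/(-39299) = -25899*(-1/11809) - 3963*(-1/39299) = 25899/11809 + 3963/39299 = 1064603868/464081891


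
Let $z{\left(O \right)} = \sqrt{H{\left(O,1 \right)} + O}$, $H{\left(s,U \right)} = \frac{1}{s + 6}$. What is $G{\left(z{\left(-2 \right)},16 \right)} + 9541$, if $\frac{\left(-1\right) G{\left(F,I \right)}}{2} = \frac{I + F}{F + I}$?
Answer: $9539$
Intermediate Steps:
$H{\left(s,U \right)} = \frac{1}{6 + s}$
$z{\left(O \right)} = \sqrt{O + \frac{1}{6 + O}}$ ($z{\left(O \right)} = \sqrt{\frac{1}{6 + O} + O} = \sqrt{O + \frac{1}{6 + O}}$)
$G{\left(F,I \right)} = -2$ ($G{\left(F,I \right)} = - 2 \frac{I + F}{F + I} = - 2 \frac{F + I}{F + I} = \left(-2\right) 1 = -2$)
$G{\left(z{\left(-2 \right)},16 \right)} + 9541 = -2 + 9541 = 9539$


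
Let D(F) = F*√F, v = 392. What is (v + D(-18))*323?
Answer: 126616 - 17442*I*√2 ≈ 1.2662e+5 - 24667.0*I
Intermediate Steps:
D(F) = F^(3/2)
(v + D(-18))*323 = (392 + (-18)^(3/2))*323 = (392 - 54*I*√2)*323 = 126616 - 17442*I*√2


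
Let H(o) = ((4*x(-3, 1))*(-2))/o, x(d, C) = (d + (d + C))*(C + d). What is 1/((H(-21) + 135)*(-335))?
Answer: -21/976525 ≈ -2.1505e-5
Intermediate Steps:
x(d, C) = (C + d)*(C + 2*d) (x(d, C) = (d + (C + d))*(C + d) = (C + 2*d)*(C + d) = (C + d)*(C + 2*d))
H(o) = -80/o (H(o) = ((4*(1² + 2*(-3)² + 3*1*(-3)))*(-2))/o = ((4*(1 + 2*9 - 9))*(-2))/o = ((4*(1 + 18 - 9))*(-2))/o = ((4*10)*(-2))/o = (40*(-2))/o = -80/o)
1/((H(-21) + 135)*(-335)) = 1/((-80/(-21) + 135)*(-335)) = 1/((-80*(-1/21) + 135)*(-335)) = 1/((80/21 + 135)*(-335)) = 1/((2915/21)*(-335)) = 1/(-976525/21) = -21/976525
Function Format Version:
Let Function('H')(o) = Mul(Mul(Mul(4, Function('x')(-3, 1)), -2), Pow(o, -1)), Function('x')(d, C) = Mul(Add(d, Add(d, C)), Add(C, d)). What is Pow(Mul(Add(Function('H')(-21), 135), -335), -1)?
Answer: Rational(-21, 976525) ≈ -2.1505e-5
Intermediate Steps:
Function('x')(d, C) = Mul(Add(C, d), Add(C, Mul(2, d))) (Function('x')(d, C) = Mul(Add(d, Add(C, d)), Add(C, d)) = Mul(Add(C, Mul(2, d)), Add(C, d)) = Mul(Add(C, d), Add(C, Mul(2, d))))
Function('H')(o) = Mul(-80, Pow(o, -1)) (Function('H')(o) = Mul(Mul(Mul(4, Add(Pow(1, 2), Mul(2, Pow(-3, 2)), Mul(3, 1, -3))), -2), Pow(o, -1)) = Mul(Mul(Mul(4, Add(1, Mul(2, 9), -9)), -2), Pow(o, -1)) = Mul(Mul(Mul(4, Add(1, 18, -9)), -2), Pow(o, -1)) = Mul(Mul(Mul(4, 10), -2), Pow(o, -1)) = Mul(Mul(40, -2), Pow(o, -1)) = Mul(-80, Pow(o, -1)))
Pow(Mul(Add(Function('H')(-21), 135), -335), -1) = Pow(Mul(Add(Mul(-80, Pow(-21, -1)), 135), -335), -1) = Pow(Mul(Add(Mul(-80, Rational(-1, 21)), 135), -335), -1) = Pow(Mul(Add(Rational(80, 21), 135), -335), -1) = Pow(Mul(Rational(2915, 21), -335), -1) = Pow(Rational(-976525, 21), -1) = Rational(-21, 976525)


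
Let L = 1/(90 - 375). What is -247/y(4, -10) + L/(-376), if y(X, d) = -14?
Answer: 13234267/750120 ≈ 17.643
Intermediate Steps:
L = -1/285 (L = 1/(-285) = -1/285 ≈ -0.0035088)
-247/y(4, -10) + L/(-376) = -247/(-14) - 1/285/(-376) = -247*(-1/14) - 1/285*(-1/376) = 247/14 + 1/107160 = 13234267/750120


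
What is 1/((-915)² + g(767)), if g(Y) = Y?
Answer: 1/837992 ≈ 1.1933e-6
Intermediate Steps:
1/((-915)² + g(767)) = 1/((-915)² + 767) = 1/(837225 + 767) = 1/837992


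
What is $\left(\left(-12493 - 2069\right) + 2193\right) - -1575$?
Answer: $-10794$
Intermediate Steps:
$\left(\left(-12493 - 2069\right) + 2193\right) - -1575 = \left(-14562 + 2193\right) + 1575 = -12369 + 1575 = -10794$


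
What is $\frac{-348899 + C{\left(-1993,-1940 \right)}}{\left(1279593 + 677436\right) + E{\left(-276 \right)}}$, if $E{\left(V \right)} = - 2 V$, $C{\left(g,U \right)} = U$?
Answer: $- \frac{350839}{1957581} \approx -0.17922$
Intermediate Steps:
$\frac{-348899 + C{\left(-1993,-1940 \right)}}{\left(1279593 + 677436\right) + E{\left(-276 \right)}} = \frac{-348899 - 1940}{\left(1279593 + 677436\right) - -552} = - \frac{350839}{1957029 + 552} = - \frac{350839}{1957581}$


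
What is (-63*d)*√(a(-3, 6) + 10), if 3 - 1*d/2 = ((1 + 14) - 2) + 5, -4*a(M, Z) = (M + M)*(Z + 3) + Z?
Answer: 1890*√22 ≈ 8864.9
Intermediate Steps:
a(M, Z) = -Z/4 - M*(3 + Z)/2 (a(M, Z) = -((M + M)*(Z + 3) + Z)/4 = -((2*M)*(3 + Z) + Z)/4 = -(2*M*(3 + Z) + Z)/4 = -(Z + 2*M*(3 + Z))/4 = -Z/4 - M*(3 + Z)/2)
d = -30 (d = 6 - 2*(((1 + 14) - 2) + 5) = 6 - 2*((15 - 2) + 5) = 6 - 2*(13 + 5) = 6 - 2*18 = 6 - 36 = -30)
(-63*d)*√(a(-3, 6) + 10) = (-63*(-30))*√((-3/2*(-3) - ¼*6 - ½*(-3)*6) + 10) = 1890*√((9/2 - 3/2 + 9) + 10) = 1890*√(12 + 10) = 1890*√22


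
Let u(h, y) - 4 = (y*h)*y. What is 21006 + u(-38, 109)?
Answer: -430468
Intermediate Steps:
u(h, y) = 4 + h*y**2 (u(h, y) = 4 + (y*h)*y = 4 + (h*y)*y = 4 + h*y**2)
21006 + u(-38, 109) = 21006 + (4 - 38*109**2) = 21006 + (4 - 38*11881) = 21006 + (4 - 451478) = 21006 - 451474 = -430468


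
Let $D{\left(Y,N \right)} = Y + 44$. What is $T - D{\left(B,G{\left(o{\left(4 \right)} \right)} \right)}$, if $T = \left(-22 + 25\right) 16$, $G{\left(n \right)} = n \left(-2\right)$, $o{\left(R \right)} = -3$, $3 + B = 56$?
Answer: $-49$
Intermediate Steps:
$B = 53$ ($B = -3 + 56 = 53$)
$G{\left(n \right)} = - 2 n$
$T = 48$ ($T = 3 \cdot 16 = 48$)
$D{\left(Y,N \right)} = 44 + Y$
$T - D{\left(B,G{\left(o{\left(4 \right)} \right)} \right)} = 48 - \left(44 + 53\right) = 48 - 97 = -49$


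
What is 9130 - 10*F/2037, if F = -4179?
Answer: 887600/97 ≈ 9150.5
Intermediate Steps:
9130 - 10*F/2037 = 9130 - (-41790)/2037 = 9130 - 10*(-199/97) = 9130 + 1990/97 = 887600/97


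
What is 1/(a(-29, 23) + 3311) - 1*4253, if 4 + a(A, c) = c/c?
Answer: -14068923/3308 ≈ -4253.0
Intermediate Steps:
a(A, c) = -3 (a(A, c) = -4 + c/c = -4 + 1 = -3)
1/(a(-29, 23) + 3311) - 1*4253 = 1/(-3 + 3311) - 1*4253 = 1/3308 - 4253 = -14068923/3308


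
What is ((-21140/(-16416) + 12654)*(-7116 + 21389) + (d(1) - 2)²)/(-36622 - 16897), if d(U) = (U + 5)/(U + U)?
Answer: -741301101277/219641976 ≈ -3375.0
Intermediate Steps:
d(U) = (5 + U)/(2*U) (d(U) = (5 + U)/((2*U)) = (5 + U)*(1/(2*U)) = (5 + U)/(2*U))
((-21140/(-16416) + 12654)*(-7116 + 21389) + (d(1) - 2)²)/(-36622 - 16897) = ((-21140/(-16416) + 12654)*(-7116 + 21389) + ((½)*(5 + 1)/1 - 2)²)/(-36622 - 16897) = ((-21140*(-1/16416) + 12654)*14273 + ((½)*1*6 - 2)²)/(-53519) = ((5285/4104 + 12654)*14273 + (3 - 2)²)*(-1/53519) = ((51937301/4104)*14273 + 1²)*(-1/53519) = (741301097173/4104 + 1)*(-1/53519) = (741301101277/4104)*(-1/53519) = -741301101277/219641976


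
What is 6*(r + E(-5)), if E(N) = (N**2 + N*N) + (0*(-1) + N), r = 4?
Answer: 294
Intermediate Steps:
E(N) = N + 2*N**2 (E(N) = (N**2 + N**2) + (0 + N) = 2*N**2 + N = N + 2*N**2)
6*(r + E(-5)) = 6*(4 - 5*(1 + 2*(-5))) = 6*(4 - 5*(1 - 10)) = 6*(4 - 5*(-9)) = 6*(4 + 45) = 6*49 = 294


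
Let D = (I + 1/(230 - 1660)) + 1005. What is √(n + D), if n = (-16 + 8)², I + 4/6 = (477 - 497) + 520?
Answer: √28863750630/4290 ≈ 39.602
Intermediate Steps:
I = 1498/3 (I = -⅔ + ((477 - 497) + 520) = -⅔ + (-20 + 520) = -⅔ + 500 = 1498/3 ≈ 499.33)
n = 64 (n = (-8)² = 64)
D = 6453587/4290 (D = (1498/3 + 1/(230 - 1660)) + 1005 = (1498/3 + 1/(-1430)) + 1005 = (1498/3 - 1/1430) + 1005 = 2142137/4290 + 1005 = 6453587/4290 ≈ 1504.3)
√(n + D) = √(64 + 6453587/4290) = √(6728147/4290) = √28863750630/4290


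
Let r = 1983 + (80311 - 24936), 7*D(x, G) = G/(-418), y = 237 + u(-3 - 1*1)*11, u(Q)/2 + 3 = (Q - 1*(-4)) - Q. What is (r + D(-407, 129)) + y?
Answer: 168587213/2926 ≈ 57617.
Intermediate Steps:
u(Q) = 2 (u(Q) = -6 + 2*((Q - 1*(-4)) - Q) = -6 + 2*((Q + 4) - Q) = -6 + 2*((4 + Q) - Q) = -6 + 2*4 = -6 + 8 = 2)
y = 259 (y = 237 + 2*11 = 237 + 22 = 259)
D(x, G) = -G/2926 (D(x, G) = (G/(-418))/7 = (G*(-1/418))/7 = (-G/418)/7 = -G/2926)
r = 57358 (r = 1983 + 55375 = 57358)
(r + D(-407, 129)) + y = (57358 - 1/2926*129) + 259 = (57358 - 129/2926) + 259 = 167829379/2926 + 259 = 168587213/2926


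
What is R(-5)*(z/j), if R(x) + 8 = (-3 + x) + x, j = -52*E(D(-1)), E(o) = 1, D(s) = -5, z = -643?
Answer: -13503/52 ≈ -259.67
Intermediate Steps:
j = -52 (j = -52*1 = -52)
R(x) = -11 + 2*x (R(x) = -8 + ((-3 + x) + x) = -8 + (-3 + 2*x) = -11 + 2*x)
R(-5)*(z/j) = (-11 + 2*(-5))*(-643/(-52)) = (-11 - 10)*(-643*(-1/52)) = -21*643/52 = -13503/52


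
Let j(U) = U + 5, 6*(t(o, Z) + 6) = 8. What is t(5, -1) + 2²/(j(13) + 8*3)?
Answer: -32/7 ≈ -4.5714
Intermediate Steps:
t(o, Z) = -14/3 (t(o, Z) = -6 + (⅙)*8 = -6 + 4/3 = -14/3)
j(U) = 5 + U
t(5, -1) + 2²/(j(13) + 8*3) = -14/3 + 2²/((5 + 13) + 8*3) = -14/3 + 4/(18 + 24) = -14/3 + 4/42 = -14/3 + 4*(1/42) = -14/3 + 2/21 = -32/7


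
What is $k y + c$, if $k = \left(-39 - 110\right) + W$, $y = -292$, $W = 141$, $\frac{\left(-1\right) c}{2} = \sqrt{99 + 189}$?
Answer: $2336 - 24 \sqrt{2} \approx 2302.1$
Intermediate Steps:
$c = - 24 \sqrt{2}$ ($c = - 2 \sqrt{99 + 189} = - 2 \sqrt{288} = - 2 \cdot 12 \sqrt{2} = - 24 \sqrt{2} \approx -33.941$)
$k = -8$ ($k = \left(-39 - 110\right) + 141 = -149 + 141 = -8$)
$k y + c = \left(-8\right) \left(-292\right) - 24 \sqrt{2} = 2336 - 24 \sqrt{2}$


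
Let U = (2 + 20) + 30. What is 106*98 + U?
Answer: 10440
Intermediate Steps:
U = 52 (U = 22 + 30 = 52)
106*98 + U = 106*98 + 52 = 10388 + 52 = 10440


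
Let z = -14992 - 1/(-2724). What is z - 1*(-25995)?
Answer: 29972173/2724 ≈ 11003.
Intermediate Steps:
z = -40838207/2724 (z = -14992 - 1*(-1/2724) = -14992 + 1/2724 = -40838207/2724 ≈ -14992.)
z - 1*(-25995) = -40838207/2724 - 1*(-25995) = -40838207/2724 + 25995 = 29972173/2724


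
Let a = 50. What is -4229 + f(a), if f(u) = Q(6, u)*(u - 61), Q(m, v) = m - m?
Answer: -4229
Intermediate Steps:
Q(m, v) = 0
f(u) = 0 (f(u) = 0*(u - 61) = 0*(-61 + u) = 0)
-4229 + f(a) = -4229 + 0 = -4229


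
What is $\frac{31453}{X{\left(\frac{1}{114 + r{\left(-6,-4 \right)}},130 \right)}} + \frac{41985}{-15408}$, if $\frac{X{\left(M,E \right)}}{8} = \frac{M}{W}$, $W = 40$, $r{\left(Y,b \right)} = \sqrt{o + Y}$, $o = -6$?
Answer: $\frac{30693090855}{1712} + 314530 i \sqrt{3} \approx 1.7928 \cdot 10^{7} + 5.4478 \cdot 10^{5} i$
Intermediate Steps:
$r{\left(Y,b \right)} = \sqrt{-6 + Y}$
$X{\left(M,E \right)} = \frac{M}{5}$ ($X{\left(M,E \right)} = 8 \frac{M}{40} = \frac{M}{5}$)
$\frac{31453}{X{\left(\frac{1}{114 + r{\left(-6,-4 \right)}},130 \right)}} + \frac{41985}{-15408} = \frac{31453}{\frac{1}{5} \frac{1}{114 + \sqrt{-6 - 6}}} + \frac{41985}{-15408} = \frac{31453}{\frac{1}{5} \frac{1}{114 + \sqrt{-12}}} + 41985 \left(- \frac{1}{15408}\right) = \frac{31453}{\frac{1}{5} \frac{1}{114 + 2 i \sqrt{3}}} - \frac{4665}{1712} = 31453 \left(570 + 10 i \sqrt{3}\right) - \frac{4665}{1712} = \left(17928210 + 314530 i \sqrt{3}\right) - \frac{4665}{1712} = \frac{30693090855}{1712} + 314530 i \sqrt{3}$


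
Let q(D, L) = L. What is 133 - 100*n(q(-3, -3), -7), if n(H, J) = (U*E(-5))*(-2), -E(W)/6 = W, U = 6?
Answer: 36133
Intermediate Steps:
E(W) = -6*W
n(H, J) = -360 (n(H, J) = (6*(-6*(-5)))*(-2) = (6*30)*(-2) = 180*(-2) = -360)
133 - 100*n(q(-3, -3), -7) = 133 - 100*(-360) = 133 + 36000 = 36133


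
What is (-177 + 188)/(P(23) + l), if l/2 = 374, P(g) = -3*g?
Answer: 11/679 ≈ 0.016200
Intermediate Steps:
l = 748 (l = 2*374 = 748)
(-177 + 188)/(P(23) + l) = (-177 + 188)/(-3*23 + 748) = 11/(-69 + 748) = 11/679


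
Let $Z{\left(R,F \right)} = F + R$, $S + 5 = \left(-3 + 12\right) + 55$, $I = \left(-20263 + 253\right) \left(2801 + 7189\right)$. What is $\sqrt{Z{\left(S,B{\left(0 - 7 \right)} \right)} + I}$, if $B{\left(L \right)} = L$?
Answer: $2 i \sqrt{49974962} \approx 14139.0 i$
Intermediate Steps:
$I = -199899900$ ($I = \left(-20010\right) 9990 = -199899900$)
$S = 59$ ($S = -5 + \left(\left(-3 + 12\right) + 55\right) = -5 + \left(9 + 55\right) = -5 + 64 = 59$)
$\sqrt{Z{\left(S,B{\left(0 - 7 \right)} \right)} + I} = \sqrt{\left(\left(0 - 7\right) + 59\right) - 199899900} = \sqrt{\left(-7 + 59\right) - 199899900} = \sqrt{52 - 199899900} = \sqrt{-199899848} = 2 i \sqrt{49974962}$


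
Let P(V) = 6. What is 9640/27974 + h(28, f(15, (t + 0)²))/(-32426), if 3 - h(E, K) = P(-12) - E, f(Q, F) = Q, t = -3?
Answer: 155943645/453542462 ≈ 0.34383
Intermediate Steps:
h(E, K) = -3 + E (h(E, K) = 3 - (6 - E) = 3 + (-6 + E) = -3 + E)
9640/27974 + h(28, f(15, (t + 0)²))/(-32426) = 9640/27974 + (-3 + 28)/(-32426) = 9640*(1/27974) + 25*(-1/32426) = 4820/13987 - 25/32426 = 155943645/453542462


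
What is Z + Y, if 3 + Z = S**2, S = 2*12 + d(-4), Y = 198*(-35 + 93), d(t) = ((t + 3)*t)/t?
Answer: 12010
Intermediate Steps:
d(t) = 3 + t (d(t) = ((3 + t)*t)/t = (t*(3 + t))/t = 3 + t)
Y = 11484 (Y = 198*58 = 11484)
S = 23 (S = 2*12 + (3 - 4) = 24 - 1 = 23)
Z = 526 (Z = -3 + 23**2 = -3 + 529 = 526)
Z + Y = 526 + 11484 = 12010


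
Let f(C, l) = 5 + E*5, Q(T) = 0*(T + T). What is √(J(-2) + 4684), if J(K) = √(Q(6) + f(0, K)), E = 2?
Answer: √(4684 + √15) ≈ 68.468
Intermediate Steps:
Q(T) = 0 (Q(T) = 0*(2*T) = 0)
f(C, l) = 15 (f(C, l) = 5 + 2*5 = 5 + 10 = 15)
J(K) = √15 (J(K) = √(0 + 15) = √15)
√(J(-2) + 4684) = √(√15 + 4684) = √(4684 + √15)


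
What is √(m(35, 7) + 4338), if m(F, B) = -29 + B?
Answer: 2*√1079 ≈ 65.696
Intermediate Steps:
√(m(35, 7) + 4338) = √((-29 + 7) + 4338) = √(-22 + 4338) = √4316 = 2*√1079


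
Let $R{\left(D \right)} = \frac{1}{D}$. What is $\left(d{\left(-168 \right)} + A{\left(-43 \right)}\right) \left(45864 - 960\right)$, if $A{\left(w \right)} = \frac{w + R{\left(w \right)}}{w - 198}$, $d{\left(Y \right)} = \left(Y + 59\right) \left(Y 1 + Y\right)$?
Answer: $\frac{17042700799248}{10363} \approx 1.6446 \cdot 10^{9}$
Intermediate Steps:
$d{\left(Y \right)} = 2 Y \left(59 + Y\right)$ ($d{\left(Y \right)} = \left(59 + Y\right) \left(Y + Y\right) = \left(59 + Y\right) 2 Y = 2 Y \left(59 + Y\right)$)
$A{\left(w \right)} = \frac{w + \frac{1}{w}}{-198 + w}$ ($A{\left(w \right)} = \frac{w + \frac{1}{w}}{w - 198} = \frac{w + \frac{1}{w}}{-198 + w}$)
$\left(d{\left(-168 \right)} + A{\left(-43 \right)}\right) \left(45864 - 960\right) = \left(2 \left(-168\right) \left(59 - 168\right) + \frac{1 + \left(-43\right)^{2}}{\left(-43\right) \left(-198 - 43\right)}\right) \left(45864 - 960\right) = \left(2 \left(-168\right) \left(-109\right) - \frac{1 + 1849}{43 \left(-241\right)}\right) 44904 = \left(36624 - \left(- \frac{1}{10363}\right) 1850\right) 44904 = \left(36624 + \frac{1850}{10363}\right) 44904 = \frac{379536362}{10363} \cdot 44904 = \frac{17042700799248}{10363}$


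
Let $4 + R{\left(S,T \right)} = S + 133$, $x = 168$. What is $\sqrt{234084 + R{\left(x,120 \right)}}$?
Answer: $\sqrt{234381} \approx 484.13$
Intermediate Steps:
$R{\left(S,T \right)} = 129 + S$ ($R{\left(S,T \right)} = -4 + \left(S + 133\right) = -4 + \left(133 + S\right) = 129 + S$)
$\sqrt{234084 + R{\left(x,120 \right)}} = \sqrt{234084 + \left(129 + 168\right)} = \sqrt{234084 + 297} = \sqrt{234381}$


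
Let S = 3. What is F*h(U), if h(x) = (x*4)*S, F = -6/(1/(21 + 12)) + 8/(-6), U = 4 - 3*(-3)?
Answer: -31096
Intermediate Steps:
U = 13 (U = 4 + 9 = 13)
F = -598/3 (F = -6/(1/33) + 8*(-⅙) = -6/1/33 - 4/3 = -6*33 - 4/3 = -198 - 4/3 = -598/3 ≈ -199.33)
h(x) = 12*x (h(x) = (x*4)*3 = (4*x)*3 = 12*x)
F*h(U) = -2392*13 = -598/3*156 = -31096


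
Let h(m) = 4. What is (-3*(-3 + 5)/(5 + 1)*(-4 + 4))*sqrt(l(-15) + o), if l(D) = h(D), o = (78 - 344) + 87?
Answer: 0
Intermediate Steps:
o = -179 (o = -266 + 87 = -179)
l(D) = 4
(-3*(-3 + 5)/(5 + 1)*(-4 + 4))*sqrt(l(-15) + o) = (-3*(-3 + 5)/(5 + 1)*(-4 + 4))*sqrt(4 - 179) = (-3*2/6*0)*sqrt(-175) = (-3*2*(1/6)*0)*(5*I*sqrt(7)) = (-0)*(5*I*sqrt(7)) = (-3*0)*(5*I*sqrt(7)) = 0*(5*I*sqrt(7)) = 0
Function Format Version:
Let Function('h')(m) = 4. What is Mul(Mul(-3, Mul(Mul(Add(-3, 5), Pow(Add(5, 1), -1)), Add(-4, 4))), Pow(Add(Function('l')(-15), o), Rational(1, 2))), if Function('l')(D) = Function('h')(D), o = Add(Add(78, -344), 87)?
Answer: 0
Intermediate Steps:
o = -179 (o = Add(-266, 87) = -179)
Function('l')(D) = 4
Mul(Mul(-3, Mul(Mul(Add(-3, 5), Pow(Add(5, 1), -1)), Add(-4, 4))), Pow(Add(Function('l')(-15), o), Rational(1, 2))) = Mul(Mul(-3, Mul(Mul(Add(-3, 5), Pow(Add(5, 1), -1)), Add(-4, 4))), Pow(Add(4, -179), Rational(1, 2))) = Mul(Mul(-3, Mul(Mul(2, Pow(6, -1)), 0)), Pow(-175, Rational(1, 2))) = Mul(Mul(-3, Mul(Mul(2, Rational(1, 6)), 0)), Mul(5, I, Pow(7, Rational(1, 2)))) = Mul(Mul(-3, Mul(Rational(1, 3), 0)), Mul(5, I, Pow(7, Rational(1, 2)))) = Mul(Mul(-3, 0), Mul(5, I, Pow(7, Rational(1, 2)))) = Mul(0, Mul(5, I, Pow(7, Rational(1, 2)))) = 0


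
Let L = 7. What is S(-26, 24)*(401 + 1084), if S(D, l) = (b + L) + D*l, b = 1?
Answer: -914760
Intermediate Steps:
S(D, l) = 8 + D*l (S(D, l) = (1 + 7) + D*l = 8 + D*l)
S(-26, 24)*(401 + 1084) = (8 - 26*24)*(401 + 1084) = (8 - 624)*1485 = -616*1485 = -914760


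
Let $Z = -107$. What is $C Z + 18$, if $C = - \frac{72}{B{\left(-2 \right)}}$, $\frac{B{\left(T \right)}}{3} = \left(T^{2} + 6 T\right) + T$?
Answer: $- \frac{1194}{5} \approx -238.8$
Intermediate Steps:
$B{\left(T \right)} = 3 T^{2} + 21 T$ ($B{\left(T \right)} = 3 \left(\left(T^{2} + 6 T\right) + T\right) = 3 \left(T^{2} + 7 T\right) = 3 T^{2} + 21 T$)
$C = \frac{12}{5}$ ($C = - \frac{72}{3 \left(-2\right) \left(7 - 2\right)} = - \frac{72}{3 \left(-2\right) 5} = - \frac{72}{-30} = \left(-72\right) \left(- \frac{1}{30}\right) = \frac{12}{5} \approx 2.4$)
$C Z + 18 = \frac{12}{5} \left(-107\right) + 18 = - \frac{1284}{5} + 18 = - \frac{1194}{5}$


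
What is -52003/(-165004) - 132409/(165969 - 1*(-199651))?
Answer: -25309623/538649665 ≈ -0.046987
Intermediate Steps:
-52003/(-165004) - 132409/(165969 - 1*(-199651)) = -52003*(-1/165004) - 132409/(165969 + 199651) = 7429/23572 - 132409/365620 = -25309623/538649665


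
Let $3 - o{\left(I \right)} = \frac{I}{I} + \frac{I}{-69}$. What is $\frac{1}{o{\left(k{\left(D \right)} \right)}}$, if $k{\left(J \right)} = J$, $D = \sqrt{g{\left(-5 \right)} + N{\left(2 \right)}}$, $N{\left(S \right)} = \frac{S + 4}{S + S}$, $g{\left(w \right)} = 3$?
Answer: $\frac{2116}{4231} - \frac{23 \sqrt{2}}{4231} \approx 0.49243$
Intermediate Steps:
$N{\left(S \right)} = \frac{4 + S}{2 S}$
$D = \frac{3 \sqrt{2}}{2}$ ($D = \sqrt{3 + \frac{4 + 2}{2 \cdot 2}} = \sqrt{3 + \frac{1}{2} \cdot \frac{1}{2} \cdot 6} = \sqrt{3 + \frac{3}{2}} = \sqrt{\frac{9}{2}} = \frac{3 \sqrt{2}}{2} \approx 2.1213$)
$o{\left(I \right)} = 2 + \frac{I}{69}$ ($o{\left(I \right)} = 3 - \left(\frac{I}{I} + \frac{I}{-69}\right) = 3 - \left(1 + I \left(- \frac{1}{69}\right)\right) = 3 - \left(1 - \frac{I}{69}\right) = 3 + \left(-1 + \frac{I}{69}\right) = 2 + \frac{I}{69}$)
$\frac{1}{o{\left(k{\left(D \right)} \right)}} = \frac{1}{2 + \frac{\frac{3}{2} \sqrt{2}}{69}} = \frac{1}{2 + \frac{\sqrt{2}}{46}}$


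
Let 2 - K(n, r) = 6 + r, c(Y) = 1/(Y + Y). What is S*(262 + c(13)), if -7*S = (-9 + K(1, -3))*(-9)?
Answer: -306585/91 ≈ -3369.1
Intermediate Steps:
c(Y) = 1/(2*Y)
K(n, r) = -4 - r (K(n, r) = 2 - (6 + r) = 2 + (-6 - r) = -4 - r)
S = -90/7 (S = -(-9 + (-4 - 1*(-3)))*(-9)/7 = -(-9 + (-4 + 3))*(-9)/7 = -(-9 - 1)*(-9)/7 = -(-10)*(-9)/7 = -⅐*90 = -90/7 ≈ -12.857)
S*(262 + c(13)) = -90*(262 + (½)/13)/7 = -90*(262 + (½)*(1/13))/7 = -90*(262 + 1/26)/7 = -90/7*6813/26 = -306585/91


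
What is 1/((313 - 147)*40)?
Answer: 1/6640 ≈ 0.00015060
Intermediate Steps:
1/((313 - 147)*40) = 1/(166*40) = 1/6640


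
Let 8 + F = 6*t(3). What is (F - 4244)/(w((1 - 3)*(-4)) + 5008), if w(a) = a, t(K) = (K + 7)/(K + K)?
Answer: -707/836 ≈ -0.84569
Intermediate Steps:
t(K) = (7 + K)/(2*K) (t(K) = (7 + K)/((2*K)) = (7 + K)*(1/(2*K)) = (7 + K)/(2*K))
F = 2 (F = -8 + 6*((1/2)*(7 + 3)/3) = -8 + 6*((1/2)*(1/3)*10) = -8 + 6*(5/3) = -8 + 10 = 2)
(F - 4244)/(w((1 - 3)*(-4)) + 5008) = (2 - 4244)/((1 - 3)*(-4) + 5008) = -4242/(-2*(-4) + 5008) = -4242/(8 + 5008) = -4242/5016 = -4242*1/5016 = -707/836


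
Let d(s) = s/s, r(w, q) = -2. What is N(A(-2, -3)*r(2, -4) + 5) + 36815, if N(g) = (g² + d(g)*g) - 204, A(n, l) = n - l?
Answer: 36623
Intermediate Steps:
d(s) = 1
N(g) = -204 + g + g² (N(g) = (g² + 1*g) - 204 = (g² + g) - 204 = (g + g²) - 204 = -204 + g + g²)
N(A(-2, -3)*r(2, -4) + 5) + 36815 = (-204 + ((-2 - 1*(-3))*(-2) + 5) + ((-2 - 1*(-3))*(-2) + 5)²) + 36815 = (-204 + ((-2 + 3)*(-2) + 5) + ((-2 + 3)*(-2) + 5)²) + 36815 = (-204 + (1*(-2) + 5) + (1*(-2) + 5)²) + 36815 = (-204 + (-2 + 5) + (-2 + 5)²) + 36815 = (-204 + 3 + 3²) + 36815 = (-204 + 3 + 9) + 36815 = -192 + 36815 = 36623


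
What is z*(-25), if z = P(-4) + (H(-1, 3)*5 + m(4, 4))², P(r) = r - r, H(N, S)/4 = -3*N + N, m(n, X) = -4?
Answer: -32400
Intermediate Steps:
H(N, S) = -8*N (H(N, S) = 4*(-3*N + N) = 4*(-2*N) = -8*N)
P(r) = 0
z = 1296 (z = 0 + (-8*(-1)*5 - 4)² = 0 + (8*5 - 4)² = 0 + (40 - 4)² = 0 + 36² = 0 + 1296 = 1296)
z*(-25) = 1296*(-25) = -32400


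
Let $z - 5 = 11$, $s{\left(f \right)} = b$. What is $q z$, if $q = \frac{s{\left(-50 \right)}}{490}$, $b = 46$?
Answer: $\frac{368}{245} \approx 1.502$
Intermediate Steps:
$s{\left(f \right)} = 46$
$q = \frac{23}{245}$ ($q = \frac{46}{490} = 46 \cdot \frac{1}{490} = \frac{23}{245} \approx 0.093878$)
$z = 16$ ($z = 5 + 11 = 16$)
$q z = \frac{23}{245} \cdot 16 = \frac{368}{245}$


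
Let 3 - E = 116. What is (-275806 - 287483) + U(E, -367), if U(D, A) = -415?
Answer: -563704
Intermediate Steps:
E = -113 (E = 3 - 1*116 = 3 - 116 = -113)
(-275806 - 287483) + U(E, -367) = (-275806 - 287483) - 415 = -563289 - 415 = -563704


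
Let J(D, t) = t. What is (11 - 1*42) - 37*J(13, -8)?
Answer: 265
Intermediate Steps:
(11 - 1*42) - 37*J(13, -8) = (11 - 1*42) - 37*(-8) = (11 - 42) + 296 = -31 + 296 = 265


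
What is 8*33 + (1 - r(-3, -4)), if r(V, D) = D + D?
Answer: 273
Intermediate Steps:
r(V, D) = 2*D
8*33 + (1 - r(-3, -4)) = 8*33 + (1 - 2*(-4)) = 264 + (1 - 1*(-8)) = 264 + (1 + 8) = 264 + 9 = 273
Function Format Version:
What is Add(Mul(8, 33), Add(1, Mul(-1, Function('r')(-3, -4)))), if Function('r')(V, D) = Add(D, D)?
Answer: 273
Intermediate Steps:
Function('r')(V, D) = Mul(2, D)
Add(Mul(8, 33), Add(1, Mul(-1, Function('r')(-3, -4)))) = Add(Mul(8, 33), Add(1, Mul(-1, Mul(2, -4)))) = Add(264, Add(1, Mul(-1, -8))) = Add(264, Add(1, 8)) = Add(264, 9) = 273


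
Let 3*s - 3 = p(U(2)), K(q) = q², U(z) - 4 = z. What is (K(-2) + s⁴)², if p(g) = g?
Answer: 7225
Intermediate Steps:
U(z) = 4 + z
s = 3 (s = 1 + (4 + 2)/3 = 1 + (⅓)*6 = 1 + 2 = 3)
(K(-2) + s⁴)² = ((-2)² + 3⁴)² = (4 + 81)² = 85² = 7225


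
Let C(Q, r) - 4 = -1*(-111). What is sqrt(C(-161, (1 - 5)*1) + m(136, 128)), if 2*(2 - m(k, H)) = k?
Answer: 7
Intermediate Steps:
m(k, H) = 2 - k/2
C(Q, r) = 115 (C(Q, r) = 4 - 1*(-111) = 4 + 111 = 115)
sqrt(C(-161, (1 - 5)*1) + m(136, 128)) = sqrt(115 + (2 - 1/2*136)) = sqrt(115 + (2 - 68)) = sqrt(115 - 66) = sqrt(49) = 7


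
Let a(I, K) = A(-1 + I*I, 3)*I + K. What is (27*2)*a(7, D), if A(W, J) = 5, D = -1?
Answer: 1836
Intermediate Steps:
a(I, K) = K + 5*I (a(I, K) = 5*I + K = K + 5*I)
(27*2)*a(7, D) = (27*2)*(-1 + 5*7) = 54*(-1 + 35) = 54*34 = 1836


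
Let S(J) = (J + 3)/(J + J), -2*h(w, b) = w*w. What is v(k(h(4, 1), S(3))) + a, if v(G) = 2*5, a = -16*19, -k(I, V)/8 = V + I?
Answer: -294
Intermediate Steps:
h(w, b) = -w²/2 (h(w, b) = -w*w/2 = -w²/2)
S(J) = (3 + J)/(2*J) (S(J) = (3 + J)/((2*J)) = (3 + J)*(1/(2*J)) = (3 + J)/(2*J))
k(I, V) = -8*I - 8*V (k(I, V) = -8*(V + I) = -8*(I + V) = -8*I - 8*V)
a = -304
v(G) = 10
v(k(h(4, 1), S(3))) + a = 10 - 304 = -294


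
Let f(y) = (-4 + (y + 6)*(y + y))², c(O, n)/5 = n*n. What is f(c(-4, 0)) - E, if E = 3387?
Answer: -3371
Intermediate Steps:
c(O, n) = 5*n² (c(O, n) = 5*(n*n) = 5*n²)
f(y) = (-4 + 2*y*(6 + y))² (f(y) = (-4 + (6 + y)*(2*y))² = (-4 + 2*y*(6 + y))²)
f(c(-4, 0)) - E = 4*(-2 + (5*0²)² + 6*(5*0²))² - 1*3387 = 4*(-2 + (5*0)² + 6*(5*0))² - 3387 = 4*(-2 + 0² + 6*0)² - 3387 = 4*(-2 + 0 + 0)² - 3387 = 4*(-2)² - 3387 = 4*4 - 3387 = 16 - 3387 = -3371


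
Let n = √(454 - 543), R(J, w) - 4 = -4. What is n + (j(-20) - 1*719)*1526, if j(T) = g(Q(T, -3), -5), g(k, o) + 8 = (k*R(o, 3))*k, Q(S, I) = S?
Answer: -1109402 + I*√89 ≈ -1.1094e+6 + 9.434*I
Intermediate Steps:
R(J, w) = 0 (R(J, w) = 4 - 4 = 0)
n = I*√89 (n = √(-89) = I*√89 ≈ 9.434*I)
g(k, o) = -8 (g(k, o) = -8 + (k*0)*k = -8 + 0*k = -8 + 0 = -8)
j(T) = -8
n + (j(-20) - 1*719)*1526 = I*√89 + (-8 - 1*719)*1526 = I*√89 + (-8 - 719)*1526 = I*√89 - 727*1526 = I*√89 - 1109402 = -1109402 + I*√89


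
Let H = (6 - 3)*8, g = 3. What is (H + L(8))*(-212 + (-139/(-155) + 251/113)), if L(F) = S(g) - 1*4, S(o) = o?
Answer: -84147064/17515 ≈ -4804.3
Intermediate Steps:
L(F) = -1 (L(F) = 3 - 1*4 = 3 - 4 = -1)
H = 24 (H = 3*8 = 24)
(H + L(8))*(-212 + (-139/(-155) + 251/113)) = (24 - 1)*(-212 + (-139/(-155) + 251/113)) = 23*(-212 + (-139*(-1/155) + 251*(1/113))) = 23*(-212 + (139/155 + 251/113)) = 23*(-212 + 54612/17515) = 23*(-3658568/17515) = -84147064/17515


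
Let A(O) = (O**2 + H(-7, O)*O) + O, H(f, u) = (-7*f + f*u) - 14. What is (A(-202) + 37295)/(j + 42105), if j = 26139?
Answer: -214801/68244 ≈ -3.1475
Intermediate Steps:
H(f, u) = -14 - 7*f + f*u
A(O) = O + O**2 + O*(35 - 7*O) (A(O) = (O**2 + (-14 - 7*(-7) - 7*O)*O) + O = (O**2 + (-14 + 49 - 7*O)*O) + O = (O**2 + (35 - 7*O)*O) + O = (O**2 + O*(35 - 7*O)) + O = O + O**2 + O*(35 - 7*O))
(A(-202) + 37295)/(j + 42105) = (6*(-202)*(6 - 1*(-202)) + 37295)/(26139 + 42105) = (6*(-202)*(6 + 202) + 37295)/68244 = (6*(-202)*208 + 37295)*(1/68244) = (-252096 + 37295)*(1/68244) = -214801*1/68244 = -214801/68244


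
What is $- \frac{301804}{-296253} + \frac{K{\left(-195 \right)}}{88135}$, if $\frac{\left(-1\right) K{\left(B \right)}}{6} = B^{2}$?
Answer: $- \frac{8198125282}{5222051631} \approx -1.5699$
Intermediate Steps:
$K{\left(B \right)} = - 6 B^{2}$
$- \frac{301804}{-296253} + \frac{K{\left(-195 \right)}}{88135} = - \frac{301804}{-296253} + \frac{\left(-6\right) \left(-195\right)^{2}}{88135} = \left(-301804\right) \left(- \frac{1}{296253}\right) + \left(-6\right) 38025 \cdot \frac{1}{88135} = \frac{301804}{296253} - \frac{45630}{17627} = - \frac{8198125282}{5222051631}$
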